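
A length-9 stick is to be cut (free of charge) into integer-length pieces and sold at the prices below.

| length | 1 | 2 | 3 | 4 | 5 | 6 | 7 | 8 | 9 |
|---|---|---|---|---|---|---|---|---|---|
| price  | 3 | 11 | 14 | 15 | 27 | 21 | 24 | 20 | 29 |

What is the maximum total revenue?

Let r[k] be the best obtainable value from length k. For each k, try every first piece i and keep the best of price[i] + r[k−i].
r[1] = 3
r[2] = max(3+3, 11+0) = 11
r[3] = max(3+11, 11+3, 14+0) = 14
r[4] = max(3+14, 11+11, 14+3, 15+0) = 22
r[5] = max(3+22, 11+14, 14+11, 15+3, 27+0) = 27
r[6] = max(3+27, 11+22, 14+14, 15+11, 27+3, 21+0) = 33
r[7] = max(3+33, 11+27, 14+22, …, 21+3, 24+0) = 38
r[8] = max(3+38, 11+33, 14+27, …, 24+3, 20+0) = 44
r[9] = max(3+44, 11+38, 14+33, …, 20+3, 29+0) = 49
One optimal cutting: 5 + 2 + 2 → €27 + €11 + €11 = €49.

49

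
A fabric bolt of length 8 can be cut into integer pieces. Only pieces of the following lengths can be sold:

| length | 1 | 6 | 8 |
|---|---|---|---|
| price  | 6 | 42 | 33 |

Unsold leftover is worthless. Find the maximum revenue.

Consider every possible first cut. f[k] is the best of p[i]+f[k−i] over all sellable i≤k.
f[1] = 6
f[2] = 12  (first piece 1, then f[1]=6)
f[3] = 18  (first piece 1, then f[2]=12)
f[4] = 24  (first piece 1, then f[3]=18)
f[5] = 30  (first piece 1, then f[4]=24)
f[6] = 42
f[7] = 48  (first piece 1, then f[6]=42)
f[8] = 54  (first piece 1, then f[7]=48)
One optimal cutting: 6 + 1 + 1 → $54.

54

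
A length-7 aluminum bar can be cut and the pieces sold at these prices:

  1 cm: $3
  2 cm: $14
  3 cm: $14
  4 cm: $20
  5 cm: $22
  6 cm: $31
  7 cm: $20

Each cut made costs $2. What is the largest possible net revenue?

Let r[k] be the best obtainable value from length k. For each k, try every first piece i and keep the best of price[i] + r[k−i] minus the 2 cut fee when i<k.
r[1] = 3
r[2] = max(3+3-2, 14+0) = 14
r[3] = max(3+14-2, 14+3-2, 14+0) = 15
r[4] = max(3+15-2, 14+14-2, 14+3-2, 20+0) = 26
r[5] = max(3+26-2, 14+15-2, 14+14-2, 20+3-2, 22+0) = 27
r[6] = max(3+27-2, 14+26-2, 14+15-2, 20+14-2, 22+3-2, 31+0) = 38
r[7] = max(3+38-2, 14+27-2, 14+26-2, …, 31+3-2, 20+0) = 39
One optimal plan: pieces 2 + 2 + 2 + 1 (3 cuts) → $45 − $6 = $39.

39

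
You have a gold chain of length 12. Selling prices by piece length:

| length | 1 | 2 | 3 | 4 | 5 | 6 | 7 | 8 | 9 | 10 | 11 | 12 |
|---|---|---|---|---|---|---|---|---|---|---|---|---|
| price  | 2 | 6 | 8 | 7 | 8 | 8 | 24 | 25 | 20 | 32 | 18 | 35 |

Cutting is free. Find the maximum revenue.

Consider every possible first cut. best[k] is the best of p[i]+best[k−i] over all sellable i≤k.
best[1] = 2
best[2] = max(2+2, 6+0) = 6
best[3] = max(2+6, 6+2, 8+0) = 8
best[4] = max(2+8, 6+6, 8+2, 7+0) = 12
best[5] = max(2+12, 6+8, 8+6, 7+2, 8+0) = 14
best[6] = max(2+14, 6+12, 8+8, 7+6, 8+2, 8+0) = 18
best[7] = max(2+18, 6+14, 8+12, …, 8+2, 24+0) = 24
best[8] = max(2+24, 6+18, 8+14, …, 24+2, 25+0) = 26
best[9] = max(2+26, 6+24, 8+18, …, 25+2, 20+0) = 30
best[10] = max(2+30, 6+26, 8+24, …, 20+2, 32+0) = 32
best[11] = max(2+32, 6+30, 8+26, …, 32+2, 18+0) = 36
best[12] = max(2+36, 6+32, 8+30, …, 18+2, 35+0) = 38
One optimal cutting: 7 + 2 + 2 + 1 → $24 + $6 + $6 + $2 = $38.

38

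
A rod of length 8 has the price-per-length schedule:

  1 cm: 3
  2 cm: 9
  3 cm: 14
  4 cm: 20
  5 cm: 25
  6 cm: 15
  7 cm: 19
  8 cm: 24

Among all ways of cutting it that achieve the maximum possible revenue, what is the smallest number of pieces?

2

Let r[k] be the best obtainable value from length k. For each k, try every first piece i and keep the best of price[i] + r[k−i].
r[1] = 3
r[2] = max(3+3, 9+0) = 9
r[3] = max(3+9, 9+3, 14+0) = 14
r[4] = max(3+14, 9+9, 14+3, 20+0) = 20
r[5] = max(3+20, 9+14, 14+9, 20+3, 25+0) = 25
r[6] = max(3+25, 9+20, 14+14, 20+9, 25+3, 15+0) = 29
r[7] = max(3+29, 9+25, 14+20, …, 15+3, 19+0) = 34
r[8] = max(3+34, 9+29, 14+25, …, 19+3, 24+0) = 40
Maximum revenue is 40.
Now minimize piece count subject to staying optimal: for each k, pieces[k] = 1 + min over i with p[i]+r[k−i]=r[k] of pieces[k−i].
pieces[5] = 1
pieces[6] = 2
pieces[7] = 2
pieces[8] = 2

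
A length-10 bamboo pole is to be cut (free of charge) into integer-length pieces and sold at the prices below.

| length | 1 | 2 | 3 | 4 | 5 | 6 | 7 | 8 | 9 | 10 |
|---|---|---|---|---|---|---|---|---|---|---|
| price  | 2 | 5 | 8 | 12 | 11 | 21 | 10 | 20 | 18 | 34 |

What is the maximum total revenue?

Build best[k] bottom-up: best[k] = max over allowed piece i of (p[i] + best[k−i]).
best[1] = 2
best[2] = 5
best[3] = 8
best[4] = 12
best[5] = 14  (first piece 1, then best[4]=12)
best[6] = 21
best[7] = 23  (first piece 1, then best[6]=21)
best[8] = 26  (first piece 2, then best[6]=21)
best[9] = 29  (first piece 3, then best[6]=21)
best[10] = 34
Best is to sell the whole 10-foot piece uncut for $34.

34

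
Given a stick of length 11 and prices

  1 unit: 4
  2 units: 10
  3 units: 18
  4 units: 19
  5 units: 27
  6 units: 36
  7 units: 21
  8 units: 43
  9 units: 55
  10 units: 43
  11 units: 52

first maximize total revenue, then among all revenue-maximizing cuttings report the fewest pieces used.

2

Consider every possible first cut. r[k] is the best of p[i]+r[k−i] over all sellable i≤k.
r[1] = 4
r[2] = 10
r[3] = 18
r[4] = 22  (first piece 1, then r[3]=18)
r[5] = 28  (first piece 2, then r[3]=18)
r[6] = 36  (first piece 3, then r[3]=18)
r[7] = 40  (first piece 1, then r[6]=36)
r[8] = 46  (first piece 2, then r[6]=36)
r[9] = 55
r[10] = 59  (first piece 1, then r[9]=55)
r[11] = 65  (first piece 2, then r[9]=55)
Maximum revenue is 65.
Now minimize piece count subject to staying optimal: for each k, pieces[k] = 1 + min over i with p[i]+r[k−i]=r[k] of pieces[k−i].
pieces[8] = 2
pieces[9] = 1
pieces[10] = 2
pieces[11] = 2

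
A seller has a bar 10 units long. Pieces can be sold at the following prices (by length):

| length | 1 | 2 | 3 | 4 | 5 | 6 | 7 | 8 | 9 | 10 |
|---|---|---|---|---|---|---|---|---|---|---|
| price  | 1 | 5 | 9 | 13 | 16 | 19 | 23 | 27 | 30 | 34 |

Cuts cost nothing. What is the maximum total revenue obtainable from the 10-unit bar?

Let R[k] be the best obtainable value from length k. For each k, try every first piece i and keep the best of price[i] + R[k−i].
R[1] = 1
R[2] = 5
R[3] = 9
R[4] = 13
R[5] = 16
R[6] = 19
R[7] = 23
R[8] = 27
R[9] = 30
R[10] = 34
Best is to sell the whole 10-unit piece uncut for 34.

34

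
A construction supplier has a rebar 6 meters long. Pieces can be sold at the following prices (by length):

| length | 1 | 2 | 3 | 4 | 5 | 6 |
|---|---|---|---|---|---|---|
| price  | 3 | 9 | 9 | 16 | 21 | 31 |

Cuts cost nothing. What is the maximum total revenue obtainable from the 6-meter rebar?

31

Let v[k] be the best obtainable value from length k. For each k, try every first piece i and keep the best of price[i] + v[k−i].
v[1] = 3
v[2] = 9
v[3] = 12  (first piece 1, then v[2]=9)
v[4] = 18  (first piece 2, then v[2]=9)
v[5] = 21  (first piece 1, then v[4]=18)
v[6] = 31
Best is to sell the whole 6-meter piece uncut for ₹31.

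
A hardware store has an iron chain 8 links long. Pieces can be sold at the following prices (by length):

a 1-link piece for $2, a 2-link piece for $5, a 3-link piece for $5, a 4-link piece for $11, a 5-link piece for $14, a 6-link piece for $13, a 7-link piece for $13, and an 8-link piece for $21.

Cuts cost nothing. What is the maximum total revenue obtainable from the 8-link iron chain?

22

Let best[k] be the best obtainable value from length k. For each k, try every first piece i and keep the best of price[i] + best[k−i].
best[1] = 2
best[2] = max(2+2, 5+0) = 5
best[3] = max(2+5, 5+2, 5+0) = 7
best[4] = max(2+7, 5+5, 5+2, 11+0) = 11
best[5] = max(2+11, 5+7, 5+5, 11+2, 14+0) = 14
best[6] = max(2+14, 5+11, 5+7, 11+5, 14+2, 13+0) = 16
best[7] = max(2+16, 5+14, 5+11, …, 13+2, 13+0) = 19
best[8] = max(2+19, 5+16, 5+14, …, 13+2, 21+0) = 22
One optimal cutting: 4 + 4 → $11 + $11 = $22.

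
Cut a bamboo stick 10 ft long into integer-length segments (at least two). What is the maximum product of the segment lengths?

Fill f[k] for k=2..10: at each k try every first piece i and multiply by the better of (k−i) uncut or f[k−i].
f[2] = 1·max(1,0) = 1·1 = 1
f[3] = 1·max(2,1) = 1·2 = 2
f[4] = 2·max(2,1) = 2·2 = 4
f[5] = 2·max(3,2) = 2·3 = 6
f[6] = 3·max(3,2) = 3·3 = 9
f[7] = 2·max(5,6) = 2·6 = 12
f[8] = 2·max(6,9) = 2·9 = 18
f[9] = 3·max(6,9) = 3·9 = 27
f[10] = 2·max(8,18) = 2·18 = 36
One optimal split: 3 + 3 + 2 + 2; product 3·3·2·2 = 36.

36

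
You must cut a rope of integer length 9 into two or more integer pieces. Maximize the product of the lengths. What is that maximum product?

Define g[k] = max over 1≤i<k of i · max(k−i, g[k−i]); the inner max lets the remainder stay uncut if that's better.
g[2] = 1·max(1,0) = 1·1 = 1
g[3] = max(1·2, 2·1) = 2
g[4] = max(1·3, 2·2, 3·1) = 4
g[5] = max(1·4, 2·3, 3·2, 4·1) = 6
g[6] = max(1·6, 2·4, 3·3, 4·2, 5·1) = 9
g[7] = max(1·9, 2·6, 3·4, 4·3, 5·2, 6·1) = 12
g[8] = max(1·12, 2·9, 3·6, …, 6·2, 7·1) = 18
g[9] = max(1·18, 2·12, 3·9, …, 7·2, 8·1) = 27
One optimal split: 3 + 3 + 3; product 3·3·3 = 27.

27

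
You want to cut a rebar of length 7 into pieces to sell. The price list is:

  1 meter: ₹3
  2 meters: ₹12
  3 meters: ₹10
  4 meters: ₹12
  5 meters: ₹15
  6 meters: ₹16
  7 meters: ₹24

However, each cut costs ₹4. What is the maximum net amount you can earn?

27

Build net[k] bottom-up: net[k] = max over allowed piece i of (p[i] + net[k−i]) − 4 per cut.
net[1] = 3
net[2] = 12
net[3] = 11  (first piece 1, then net[2]=12)
net[4] = 20  (first piece 2, then net[2]=12)
net[5] = 19  (first piece 1, then net[4]=20)
net[6] = 28  (first piece 2, then net[4]=20)
net[7] = 27  (first piece 1, then net[6]=28)
One optimal plan: pieces 2 + 2 + 2 + 1 (3 cuts) → ₹39 − ₹12 = ₹27.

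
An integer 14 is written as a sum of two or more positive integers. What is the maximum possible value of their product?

Let f[k] be the best product for length k (with at least one cut). For each first piece i, the rest contributes max(k−i, f[k−i]).
f[2] = 1·max(1,0) = 1·1 = 1
f[3] = 1·max(2,1) = 1·2 = 2
f[4] = 2·max(2,1) = 2·2 = 4
f[5] = 2·max(3,2) = 2·3 = 6
f[6] = 3·max(3,2) = 3·3 = 9
f[7] = 2·max(5,6) = 2·6 = 12
f[8] = 2·max(6,9) = 2·9 = 18
f[9] = 3·max(6,9) = 3·9 = 27
f[10] = 2·max(8,18) = 2·18 = 36
f[11] = 2·max(9,27) = 2·27 = 54
f[12] = 3·max(9,27) = 3·27 = 81
f[13] = 2·max(11,54) = 2·54 = 108
f[14] = 2·max(12,81) = 2·81 = 162
One optimal split: 3 + 3 + 3 + 3 + 2; product 3·3·3·3·2 = 162.

162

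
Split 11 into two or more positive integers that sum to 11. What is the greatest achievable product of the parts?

Define P[k] = max over 1≤i<k of i · max(k−i, P[k−i]); the inner max lets the remainder stay uncut if that's better.
Small cases: P[2]=1, P[3]=2, P[4]=4.
P[5] = max(1·4, 2·3, 3·2, 4·1) = 6
P[6] = max(1·6, 2·4, 3·3, 4·2, 5·1) = 9
P[7] = max(1·9, 2·6, 3·4, 4·3, 5·2, 6·1) = 12
P[8] = max(1·12, 2·9, 3·6, …, 6·2, 7·1) = 18
P[9] = max(1·18, 2·12, 3·9, …, 7·2, 8·1) = 27
P[10] = max(1·27, 2·18, 3·12, …, 8·2, 9·1) = 36
P[11] = max(1·36, 2·27, 3·18, …, 9·2, 10·1) = 54
One optimal split: 3 + 3 + 3 + 2; product 3·3·3·2 = 54.

54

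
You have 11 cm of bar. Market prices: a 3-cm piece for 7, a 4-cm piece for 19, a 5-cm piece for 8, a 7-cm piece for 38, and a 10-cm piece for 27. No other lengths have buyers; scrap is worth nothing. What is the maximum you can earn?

Let f[k] be the best obtainable value from length k. For each k, try every first piece i and keep the best of price[i] + f[k−i].
f[1] = 0
f[2] = 0
f[3] = 7
f[4] = max(7+0, 19+0) = 19
f[5] = max(7+0, 19+0, 8+0) = 19
f[6] = max(7+7, 19+0, 8+0) = 19
f[7] = max(7+19, 19+7, 8+0, 38+0) = 38
f[8] = max(7+19, 19+19, 8+7, 38+0) = 38
f[9] = max(7+19, 19+19, 8+19, 38+0) = 38
f[10] = max(7+38, 19+19, 8+19, 38+7, 27+0) = 45
f[11] = max(7+38, 19+38, 8+19, 38+19, 27+0) = 57
One optimal cutting: 7 + 4 → 57.

57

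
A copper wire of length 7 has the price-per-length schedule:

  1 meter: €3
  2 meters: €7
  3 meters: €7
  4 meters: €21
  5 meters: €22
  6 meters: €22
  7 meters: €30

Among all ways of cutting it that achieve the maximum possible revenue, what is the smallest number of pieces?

3

Consider every possible first cut. r[k] is the best of p[i]+r[k−i] over all sellable i≤k.
r[1] = 3
r[2] = 7
r[3] = 10  (first piece 1, then r[2]=7)
r[4] = 21
r[5] = 24  (first piece 1, then r[4]=21)
r[6] = 28  (first piece 2, then r[4]=21)
r[7] = 31  (first piece 1, then r[6]=28)
Maximum revenue is €31.
Now minimize piece count subject to staying optimal: for each k, pieces[k] = 1 + min over i with p[i]+r[k−i]=r[k] of pieces[k−i].
pieces[4] = 1
pieces[5] = 2
pieces[6] = 2
pieces[7] = 3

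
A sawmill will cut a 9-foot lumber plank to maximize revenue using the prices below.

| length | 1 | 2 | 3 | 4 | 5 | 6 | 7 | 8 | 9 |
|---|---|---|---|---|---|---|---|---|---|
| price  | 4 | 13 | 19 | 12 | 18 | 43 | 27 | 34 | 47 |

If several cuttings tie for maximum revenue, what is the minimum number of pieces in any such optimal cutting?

2

Let r[k] be the best obtainable value from length k. For each k, try every first piece i and keep the best of price[i] + r[k−i].
r[1] = 4
r[2] = 13
r[3] = 19
r[4] = 26  (first piece 2, then r[2]=13)
r[5] = 32  (first piece 2, then r[3]=19)
r[6] = 43
r[7] = 47  (first piece 1, then r[6]=43)
r[8] = 56  (first piece 2, then r[6]=43)
r[9] = 62  (first piece 3, then r[6]=43)
Maximum revenue is $62.
Now minimize piece count subject to staying optimal: for each k, pieces[k] = 1 + min over i with p[i]+r[k−i]=r[k] of pieces[k−i].
pieces[6] = 1
pieces[7] = 2
pieces[8] = 2
pieces[9] = 2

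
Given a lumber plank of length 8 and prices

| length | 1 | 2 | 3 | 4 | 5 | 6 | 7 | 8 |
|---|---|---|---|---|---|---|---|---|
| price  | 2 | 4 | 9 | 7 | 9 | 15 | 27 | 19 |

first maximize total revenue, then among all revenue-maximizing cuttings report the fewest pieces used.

Build r[k] bottom-up: r[k] = max over allowed piece i of (p[i] + r[k−i]).
r[1] = 2
r[2] = max(2+2, 4+0) = 4
r[3] = max(2+4, 4+2, 9+0) = 9
r[4] = max(2+9, 4+4, 9+2, 7+0) = 11
r[5] = max(2+11, 4+9, 9+4, 7+2, 9+0) = 13
r[6] = max(2+13, 4+11, 9+9, 7+4, 9+2, 15+0) = 18
r[7] = max(2+18, 4+13, 9+11, …, 15+2, 27+0) = 27
r[8] = max(2+27, 4+18, 9+13, …, 27+2, 19+0) = 29
Maximum revenue is $29.
Now minimize piece count subject to staying optimal: for each k, pieces[k] = 1 + min over i with p[i]+r[k−i]=r[k] of pieces[k−i].
pieces[5] = 2
pieces[6] = 2
pieces[7] = 1
pieces[8] = 2

2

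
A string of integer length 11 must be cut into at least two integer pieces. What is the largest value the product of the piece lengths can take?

54

Define P[k] = max over 1≤i<k of i · max(k−i, P[k−i]); the inner max lets the remainder stay uncut if that's better.
P[2] = 1×max(1,0) = 1×1 = 1
P[3] = 1×max(2,1) = 1×2 = 2
P[4] = 2×max(2,1) = 2×2 = 4
P[5] = 2×max(3,2) = 2×3 = 6
P[6] = 3×max(3,2) = 3×3 = 9
P[7] = 2×max(5,6) = 2×6 = 12
P[8] = 2×max(6,9) = 2×9 = 18
P[9] = 3×max(6,9) = 3×9 = 27
P[10] = 2×max(8,18) = 2×18 = 36
P[11] = 2×max(9,27) = 2×27 = 54
One optimal split: 3 + 3 + 3 + 2; product 3×3×3×2 = 54.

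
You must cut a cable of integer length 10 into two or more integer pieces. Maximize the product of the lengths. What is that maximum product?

Let g[k] be the best product for length k (with at least one cut). For each first piece i, the rest contributes max(k−i, g[k−i]).
g[2] = 1·max(1,0) = 1·1 = 1
g[3] = 1·max(2,1) = 1·2 = 2
g[4] = 2·max(2,1) = 2·2 = 4
g[5] = 2·max(3,2) = 2·3 = 6
g[6] = 3·max(3,2) = 3·3 = 9
g[7] = 2·max(5,6) = 2·6 = 12
g[8] = 2·max(6,9) = 2·9 = 18
g[9] = 3·max(6,9) = 3·9 = 27
g[10] = 2·max(8,18) = 2·18 = 36
One optimal split: 3 + 3 + 2 + 2; product 3·3·2·2 = 36.

36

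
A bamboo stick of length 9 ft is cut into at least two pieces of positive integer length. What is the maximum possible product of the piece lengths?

Define m[k] = max over 1≤i<k of i · max(k−i, m[k−i]); the inner max lets the remainder stay uncut if that's better.
m[2] = 1·max(1,0) = 1·1 = 1
m[3] = 1·max(2,1) = 1·2 = 2
m[4] = 2·max(2,1) = 2·2 = 4
m[5] = 2·max(3,2) = 2·3 = 6
m[6] = 3·max(3,2) = 3·3 = 9
m[7] = 2·max(5,6) = 2·6 = 12
m[8] = 2·max(6,9) = 2·9 = 18
m[9] = 3·max(6,9) = 3·9 = 27
One optimal split: 3 + 3 + 3; product 3·3·3 = 27.

27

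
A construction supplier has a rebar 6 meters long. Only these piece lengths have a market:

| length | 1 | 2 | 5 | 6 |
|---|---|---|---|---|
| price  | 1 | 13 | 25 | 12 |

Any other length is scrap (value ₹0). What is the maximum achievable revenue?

Let r[k] be the best obtainable value from length k. For each k, try every first piece i and keep the best of price[i] + r[k−i].
r[1] = 1
r[2] = 13
r[3] = 14  (first piece 1, then r[2]=13)
r[4] = 26  (first piece 2, then r[2]=13)
r[5] = 27  (first piece 1, then r[4]=26)
r[6] = 39  (first piece 2, then r[4]=26)
One optimal cutting: 2 + 2 + 2 → ₹39.

39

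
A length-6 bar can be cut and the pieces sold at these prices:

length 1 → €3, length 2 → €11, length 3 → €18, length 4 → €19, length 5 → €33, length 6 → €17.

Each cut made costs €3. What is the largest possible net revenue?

Consider every possible first cut. v[k] is the best of p[i]+v[k−i] over all sellable i≤k, charging 3 whenever i<k.
v[1] = 3
v[2] = 11
v[3] = 18
v[4] = 19  (first piece 2, then v[2]=11)
v[5] = 33
v[6] = 33  (first piece 1, then v[5]=33)
One optimal plan: pieces 5 + 1 (1 cut) → €36 − €3 = €33.

33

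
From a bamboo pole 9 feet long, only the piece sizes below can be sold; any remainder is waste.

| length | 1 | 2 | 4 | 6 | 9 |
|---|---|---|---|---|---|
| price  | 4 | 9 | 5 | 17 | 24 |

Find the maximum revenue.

40

Let f[k] be the best obtainable value from length k. For each k, try every first piece i and keep the best of price[i] + f[k−i].
f[1] = 4
f[2] = 9
f[3] = 13  (first piece 1, then f[2]=9)
f[4] = 18  (first piece 2, then f[2]=9)
f[5] = 22  (first piece 1, then f[4]=18)
f[6] = 27  (first piece 2, then f[4]=18)
f[7] = 31  (first piece 1, then f[6]=27)
f[8] = 36  (first piece 2, then f[6]=27)
f[9] = 40  (first piece 1, then f[8]=36)
One optimal cutting: 2 + 2 + 2 + 2 + 1 → $40.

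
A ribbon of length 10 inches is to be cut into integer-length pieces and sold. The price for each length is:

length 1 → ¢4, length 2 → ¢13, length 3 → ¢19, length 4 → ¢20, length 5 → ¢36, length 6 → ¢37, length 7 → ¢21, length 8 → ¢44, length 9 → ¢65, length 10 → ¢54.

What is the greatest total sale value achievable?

72

Build R[k] bottom-up: R[k] = max over allowed piece i of (p[i] + R[k−i]).
R[1] = 4
R[2] = max(4+4, 13+0) = 13
R[3] = max(4+13, 13+4, 19+0) = 19
R[4] = max(4+19, 13+13, 19+4, 20+0) = 26
R[5] = max(4+26, 13+19, 19+13, 20+4, 36+0) = 36
R[6] = max(4+36, 13+26, 19+19, 20+13, 36+4, 37+0) = 40
R[7] = max(4+40, 13+36, 19+26, …, 37+4, 21+0) = 49
R[8] = max(4+49, 13+40, 19+36, …, 21+4, 44+0) = 55
R[9] = max(4+55, 13+49, 19+40, …, 44+4, 65+0) = 65
R[10] = max(4+65, 13+55, 19+49, …, 65+4, 54+0) = 72
One optimal cutting: 5 + 5 → ¢36 + ¢36 = ¢72.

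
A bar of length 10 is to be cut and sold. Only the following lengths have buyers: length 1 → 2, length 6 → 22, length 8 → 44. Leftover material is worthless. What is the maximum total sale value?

Build f[k] bottom-up: f[k] = max over allowed piece i of (p[i] + f[k−i]).
f[1] = 2
f[2] = 4  (first piece 1, then f[1]=2)
f[3] = 6  (first piece 1, then f[2]=4)
f[4] = 8  (first piece 1, then f[3]=6)
f[5] = 10  (first piece 1, then f[4]=8)
f[6] = max(2+10, 22+0) = 22
f[7] = max(2+22, 22+2) = 24
f[8] = max(2+24, 22+4, 44+0) = 44
f[9] = max(2+44, 22+6, 44+2) = 46
f[10] = max(2+46, 22+8, 44+4) = 48
One optimal cutting: 8 + 1 + 1 → 48.

48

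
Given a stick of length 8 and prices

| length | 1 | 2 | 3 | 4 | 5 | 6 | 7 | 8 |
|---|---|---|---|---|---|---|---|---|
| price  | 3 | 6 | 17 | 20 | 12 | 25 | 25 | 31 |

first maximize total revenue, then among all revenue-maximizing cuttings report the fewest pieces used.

2

Consider every possible first cut. r[k] is the best of p[i]+r[k−i] over all sellable i≤k.
r[1] = 3
r[2] = 6  (first piece 1, then r[1]=3)
r[3] = 17
r[4] = 20  (first piece 1, then r[3]=17)
r[5] = 23  (first piece 1, then r[4]=20)
r[6] = 34  (first piece 3, then r[3]=17)
r[7] = 37  (first piece 1, then r[6]=34)
r[8] = 40  (first piece 1, then r[7]=37)
Maximum revenue is 40.
Now minimize piece count subject to staying optimal: for each k, pieces[k] = 1 + min over i with p[i]+r[k−i]=r[k] of pieces[k−i].
pieces[5] = 2
pieces[6] = 2
pieces[7] = 2
pieces[8] = 2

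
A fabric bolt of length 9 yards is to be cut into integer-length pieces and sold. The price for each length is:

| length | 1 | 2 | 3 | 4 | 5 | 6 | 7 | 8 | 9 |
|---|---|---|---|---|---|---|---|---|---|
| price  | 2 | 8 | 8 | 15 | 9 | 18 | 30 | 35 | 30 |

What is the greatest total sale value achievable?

Build r[k] bottom-up: r[k] = max over allowed piece i of (p[i] + r[k−i]).
r[1] = 2
r[2] = max(2+2, 8+0) = 8
r[3] = max(2+8, 8+2, 8+0) = 10
r[4] = max(2+10, 8+8, 8+2, 15+0) = 16
r[5] = max(2+16, 8+10, 8+8, 15+2, 9+0) = 18
r[6] = max(2+18, 8+16, 8+10, 15+8, 9+2, 18+0) = 24
r[7] = max(2+24, 8+18, 8+16, …, 18+2, 30+0) = 30
r[8] = max(2+30, 8+24, 8+18, …, 30+2, 35+0) = 35
r[9] = max(2+35, 8+30, 8+24, …, 35+2, 30+0) = 38
One optimal cutting: 7 + 2 → $30 + $8 = $38.

38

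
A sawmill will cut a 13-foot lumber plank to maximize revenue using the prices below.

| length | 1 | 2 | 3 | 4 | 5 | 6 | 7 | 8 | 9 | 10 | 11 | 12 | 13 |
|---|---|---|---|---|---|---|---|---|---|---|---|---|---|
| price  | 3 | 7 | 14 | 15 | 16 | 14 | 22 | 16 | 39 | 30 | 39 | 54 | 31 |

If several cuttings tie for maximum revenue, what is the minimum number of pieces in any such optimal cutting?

5

Let r[k] be the best obtainable value from length k. For each k, try every first piece i and keep the best of price[i] + r[k−i].
r[1] = 3
r[2] = max(3+3, 7+0) = 7
r[3] = max(3+7, 7+3, 14+0) = 14
r[4] = max(3+14, 7+7, 14+3, 15+0) = 17
r[5] = max(3+17, 7+14, 14+7, 15+3, 16+0) = 21
r[6] = max(3+21, 7+17, 14+14, 15+7, 16+3, 14+0) = 28
r[7] = max(3+28, 7+21, 14+17, …, 14+3, 22+0) = 31
r[8] = max(3+31, 7+28, 14+21, …, 22+3, 16+0) = 35
r[9] = max(3+35, 7+31, 14+28, …, 16+3, 39+0) = 42
r[10] = max(3+42, 7+35, 14+31, …, 39+3, 30+0) = 45
r[11] = max(3+45, 7+42, 14+35, …, 30+3, 39+0) = 49
r[12] = max(3+49, 7+45, 14+42, …, 39+3, 54+0) = 56
r[13] = max(3+56, 7+49, 14+45, …, 54+3, 31+0) = 59
Maximum revenue is $59.
Now minimize piece count subject to staying optimal: for each k, pieces[k] = 1 + min over i with p[i]+r[k−i]=r[k] of pieces[k−i].
pieces[10] = 4
pieces[11] = 4
pieces[12] = 4
pieces[13] = 5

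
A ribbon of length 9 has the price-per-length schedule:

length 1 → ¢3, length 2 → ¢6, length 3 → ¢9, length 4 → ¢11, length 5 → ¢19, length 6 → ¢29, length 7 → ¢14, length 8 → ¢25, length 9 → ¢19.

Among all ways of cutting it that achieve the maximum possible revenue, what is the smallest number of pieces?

Let r[k] be the best obtainable value from length k. For each k, try every first piece i and keep the best of price[i] + r[k−i].
r[1] = 3
r[2] = 6  (first piece 1, then r[1]=3)
r[3] = 9  (first piece 1, then r[2]=6)
r[4] = 12  (first piece 1, then r[3]=9)
r[5] = 19
r[6] = 29
r[7] = 32  (first piece 1, then r[6]=29)
r[8] = 35  (first piece 1, then r[7]=32)
r[9] = 38  (first piece 1, then r[8]=35)
Maximum revenue is ¢38.
Now minimize piece count subject to staying optimal: for each k, pieces[k] = 1 + min over i with p[i]+r[k−i]=r[k] of pieces[k−i].
pieces[6] = 1
pieces[7] = 2
pieces[8] = 2
pieces[9] = 2

2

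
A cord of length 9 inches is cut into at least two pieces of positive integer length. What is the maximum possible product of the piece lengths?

27

Fill prod[k] for k=2..9: at each k try every first piece i and multiply by the better of (k−i) uncut or prod[k−i].
Small cases: prod[2]=1, prod[3]=2.
prod[4] = 2·max(2,1) = 2·2 = 4
prod[5] = 2·max(3,2) = 2·3 = 6
prod[6] = 3·max(3,2) = 3·3 = 9
prod[7] = 2·max(5,6) = 2·6 = 12
prod[8] = 2·max(6,9) = 2·9 = 18
prod[9] = 3·max(6,9) = 3·9 = 27
One optimal split: 3 + 3 + 3; product 3·3·3 = 27.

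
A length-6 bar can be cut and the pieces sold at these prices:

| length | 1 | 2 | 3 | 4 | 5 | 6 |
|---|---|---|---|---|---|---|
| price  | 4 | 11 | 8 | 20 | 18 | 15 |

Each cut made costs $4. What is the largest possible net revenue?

Consider every possible first cut. v[k] is the best of p[i]+v[k−i] over all sellable i≤k, charging 4 whenever i<k.
v[1] = 4
v[2] = max(4+4-4, 11+0) = 11
v[3] = max(4+11-4, 11+4-4, 8+0) = 11
v[4] = max(4+11-4, 11+11-4, 8+4-4, 20+0) = 20
v[5] = max(4+20-4, 11+11-4, 8+11-4, 20+4-4, 18+0) = 20
v[6] = max(4+20-4, 11+20-4, 8+11-4, 20+11-4, 18+4-4, 15+0) = 27
One optimal plan: pieces 4 + 2 (1 cut) → $31 − $4 = $27.

27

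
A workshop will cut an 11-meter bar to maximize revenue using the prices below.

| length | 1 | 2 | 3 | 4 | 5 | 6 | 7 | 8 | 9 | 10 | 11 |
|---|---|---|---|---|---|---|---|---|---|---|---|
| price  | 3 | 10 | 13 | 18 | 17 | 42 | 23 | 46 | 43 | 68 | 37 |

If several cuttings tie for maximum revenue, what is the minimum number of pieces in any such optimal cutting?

2

Consider every possible first cut. r[k] is the best of p[i]+r[k−i] over all sellable i≤k.
r[1] = 3
r[2] = 10
r[3] = 13  (first piece 1, then r[2]=10)
r[4] = 20  (first piece 2, then r[2]=10)
r[5] = 23  (first piece 1, then r[4]=20)
r[6] = 42
r[7] = 45  (first piece 1, then r[6]=42)
r[8] = 52  (first piece 2, then r[6]=42)
r[9] = 55  (first piece 1, then r[8]=52)
r[10] = 68
r[11] = 71  (first piece 1, then r[10]=68)
Maximum revenue is $71.
Now minimize piece count subject to staying optimal: for each k, pieces[k] = 1 + min over i with p[i]+r[k−i]=r[k] of pieces[k−i].
pieces[8] = 2
pieces[9] = 2
pieces[10] = 1
pieces[11] = 2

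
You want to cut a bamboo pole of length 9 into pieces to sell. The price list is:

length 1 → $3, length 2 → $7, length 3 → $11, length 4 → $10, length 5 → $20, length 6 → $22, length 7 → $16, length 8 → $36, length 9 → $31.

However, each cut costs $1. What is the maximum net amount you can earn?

38

Build r[k] bottom-up: r[k] = max over allowed piece i of (p[i] + r[k−i]) − 1 per cut.
r[1] = 3
r[2] = 7
r[3] = 11
r[4] = 13  (first piece 1, then r[3]=11)
r[5] = 20
r[6] = 22  (first piece 1, then r[5]=20)
r[7] = 26  (first piece 2, then r[5]=20)
r[8] = 36
r[9] = 38  (first piece 1, then r[8]=36)
One optimal plan: pieces 8 + 1 (1 cut) → $39 − $1 = $38.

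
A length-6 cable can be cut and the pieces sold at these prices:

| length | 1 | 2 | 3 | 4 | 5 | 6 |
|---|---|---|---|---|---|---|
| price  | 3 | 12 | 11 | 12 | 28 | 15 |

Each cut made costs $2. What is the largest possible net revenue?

32

Build v[k] bottom-up: v[k] = max over allowed piece i of (p[i] + v[k−i]) − 2 per cut.
v[1] = 3
v[2] = max(3+3-2, 12+0) = 12
v[3] = max(3+12-2, 12+3-2, 11+0) = 13
v[4] = max(3+13-2, 12+12-2, 11+3-2, 12+0) = 22
v[5] = max(3+22-2, 12+13-2, 11+12-2, 12+3-2, 28+0) = 28
v[6] = max(3+28-2, 12+22-2, 11+13-2, 12+12-2, 28+3-2, 15+0) = 32
One optimal plan: pieces 2 + 2 + 2 (2 cuts) → $36 − $4 = $32.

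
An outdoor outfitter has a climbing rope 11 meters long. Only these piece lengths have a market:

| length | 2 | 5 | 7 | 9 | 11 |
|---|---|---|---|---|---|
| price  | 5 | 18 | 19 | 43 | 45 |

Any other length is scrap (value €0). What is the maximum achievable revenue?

Let r[k] be the best obtainable value from length k. For each k, try every first piece i and keep the best of price[i] + r[k−i].
r[1] = 0
r[2] = 5
r[3] = 5
r[4] = 10  (first piece 2, then r[2]=5)
r[5] = 18
r[6] = 18
r[7] = 23  (first piece 2, then r[5]=18)
r[8] = 23
r[9] = 43
r[10] = 43
r[11] = 48  (first piece 2, then r[9]=43)
One optimal cutting: 9 + 2 → €48.

48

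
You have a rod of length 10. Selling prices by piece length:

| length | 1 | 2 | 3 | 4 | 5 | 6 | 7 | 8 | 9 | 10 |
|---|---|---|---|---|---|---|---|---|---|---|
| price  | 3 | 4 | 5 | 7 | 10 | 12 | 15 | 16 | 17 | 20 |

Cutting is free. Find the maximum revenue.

Let v[k] be the best obtainable value from length k. For each k, try every first piece i and keep the best of price[i] + v[k−i].
v[1] = 3
v[2] = max(3+3, 4+0) = 6
v[3] = max(3+6, 4+3, 5+0) = 9
v[4] = max(3+9, 4+6, 5+3, 7+0) = 12
v[5] = max(3+12, 4+9, 5+6, 7+3, 10+0) = 15
v[6] = max(3+15, 4+12, 5+9, 7+6, 10+3, 12+0) = 18
v[7] = max(3+18, 4+15, 5+12, …, 12+3, 15+0) = 21
v[8] = max(3+21, 4+18, 5+15, …, 15+3, 16+0) = 24
v[9] = max(3+24, 4+21, 5+18, …, 16+3, 17+0) = 27
v[10] = max(3+27, 4+24, 5+21, …, 17+3, 20+0) = 30
One optimal cutting: 1 + 1 + 1 + 1 + 1 + 1 + 1 + 1 + 1 + 1 → $3 + $3 + $3 + $3 + $3 + $3 + $3 + $3 + $3 + $3 = $30.

30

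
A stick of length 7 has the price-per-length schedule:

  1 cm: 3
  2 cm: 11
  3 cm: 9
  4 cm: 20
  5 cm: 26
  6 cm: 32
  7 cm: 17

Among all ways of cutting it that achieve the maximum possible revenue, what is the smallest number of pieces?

Let r[k] be the best obtainable value from length k. For each k, try every first piece i and keep the best of price[i] + r[k−i].
r[1] = 3
r[2] = 11
r[3] = 14  (first piece 1, then r[2]=11)
r[4] = 22  (first piece 2, then r[2]=11)
r[5] = 26
r[6] = 33  (first piece 2, then r[4]=22)
r[7] = 37  (first piece 2, then r[5]=26)
Maximum revenue is 37.
Now minimize piece count subject to staying optimal: for each k, pieces[k] = 1 + min over i with p[i]+r[k−i]=r[k] of pieces[k−i].
pieces[4] = 2
pieces[5] = 1
pieces[6] = 3
pieces[7] = 2

2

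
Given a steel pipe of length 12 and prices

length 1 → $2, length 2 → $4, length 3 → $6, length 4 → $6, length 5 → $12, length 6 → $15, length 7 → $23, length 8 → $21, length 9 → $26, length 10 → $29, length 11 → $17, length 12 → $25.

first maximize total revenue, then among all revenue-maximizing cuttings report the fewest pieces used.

Let r[k] be the best obtainable value from length k. For each k, try every first piece i and keep the best of price[i] + r[k−i].
r[1] = 2
r[2] = max(2+2, 4+0) = 4
r[3] = max(2+4, 4+2, 6+0) = 6
r[4] = max(2+6, 4+4, 6+2, 6+0) = 8
r[5] = max(2+8, 4+6, 6+4, 6+2, 12+0) = 12
r[6] = max(2+12, 4+8, 6+6, 6+4, 12+2, 15+0) = 15
r[7] = max(2+15, 4+12, 6+8, …, 15+2, 23+0) = 23
r[8] = max(2+23, 4+15, 6+12, …, 23+2, 21+0) = 25
r[9] = max(2+25, 4+23, 6+15, …, 21+2, 26+0) = 27
r[10] = max(2+27, 4+25, 6+23, …, 26+2, 29+0) = 29
r[11] = max(2+29, 4+27, 6+25, …, 29+2, 17+0) = 31
r[12] = max(2+31, 4+29, 6+27, …, 17+2, 25+0) = 35
Maximum revenue is $35.
Now minimize piece count subject to staying optimal: for each k, pieces[k] = 1 + min over i with p[i]+r[k−i]=r[k] of pieces[k−i].
pieces[9] = 2
pieces[10] = 1
pieces[11] = 2
pieces[12] = 2

2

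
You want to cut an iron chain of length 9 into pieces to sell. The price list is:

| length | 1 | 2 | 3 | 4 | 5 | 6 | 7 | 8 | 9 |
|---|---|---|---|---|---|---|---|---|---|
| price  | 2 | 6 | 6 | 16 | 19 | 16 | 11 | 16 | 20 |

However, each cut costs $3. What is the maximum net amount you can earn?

Consider every possible first cut. v[k] is the best of p[i]+v[k−i] over all sellable i≤k, charging 3 whenever i<k.
v[1] = 2
v[2] = 6
v[3] = 6
v[4] = 16
v[5] = 19
v[6] = 19  (first piece 2, then v[4]=16)
v[7] = 22  (first piece 2, then v[5]=19)
v[8] = 29  (first piece 4, then v[4]=16)
v[9] = 32  (first piece 4, then v[5]=19)
One optimal plan: pieces 5 + 4 (1 cut) → $35 − $3 = $32.

32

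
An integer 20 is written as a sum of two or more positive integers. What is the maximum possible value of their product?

1458

Let P[k] be the best product for length k (with at least one cut). For each first piece i, the rest contributes max(k−i, P[k−i]).
P[2] = 1*max(1,0) = 1*1 = 1
P[3] = 1*max(2,1) = 1*2 = 2
P[4] = 2*max(2,1) = 2*2 = 4
P[5] = 2*max(3,2) = 2*3 = 6
P[6] = 3*max(3,2) = 3*3 = 9
P[7] = 2*max(5,6) = 2*6 = 12
P[8] = 2*max(6,9) = 2*9 = 18
P[9] = 3*max(6,9) = 3*9 = 27
P[10] = 2*max(8,18) = 2*18 = 36
P[11] = 2*max(9,27) = 2*27 = 54
P[12] = 3*max(9,27) = 3*27 = 81
P[13] = 2*max(11,54) = 2*54 = 108
P[14] = 2*max(12,81) = 2*81 = 162
P[15] = 3*max(12,81) = 3*81 = 243
P[16] = 2*max(14,162) = 2*162 = 324
P[17] = 2*max(15,243) = 2*243 = 486
P[18] = 3*max(15,243) = 3*243 = 729
P[19] = 2*max(17,486) = 2*486 = 972
P[20] = 2*max(18,729) = 2*729 = 1458
One optimal split: 3 + 3 + 3 + 3 + 3 + 3 + 2; product 3*3*3*3*3*3*2 = 1458.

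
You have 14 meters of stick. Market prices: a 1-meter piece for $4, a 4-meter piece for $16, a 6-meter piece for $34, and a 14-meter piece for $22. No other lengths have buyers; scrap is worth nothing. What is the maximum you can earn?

Consider every possible first cut. best[k] is the best of p[i]+best[k−i] over all sellable i≤k.
best[1] = 4
best[2] = 8  (first piece 1, then best[1]=4)
best[3] = 12  (first piece 1, then best[2]=8)
best[4] = 16  (first piece 1, then best[3]=12)
best[5] = 20  (first piece 1, then best[4]=16)
best[6] = 34
best[7] = 38  (first piece 1, then best[6]=34)
best[8] = 42  (first piece 1, then best[7]=38)
best[9] = 46  (first piece 1, then best[8]=42)
best[10] = 50  (first piece 1, then best[9]=46)
best[11] = 54  (first piece 1, then best[10]=50)
best[12] = 68  (first piece 6, then best[6]=34)
best[13] = 72  (first piece 1, then best[12]=68)
best[14] = 76  (first piece 1, then best[13]=72)
One optimal cutting: 6 + 6 + 1 + 1 → $76.

76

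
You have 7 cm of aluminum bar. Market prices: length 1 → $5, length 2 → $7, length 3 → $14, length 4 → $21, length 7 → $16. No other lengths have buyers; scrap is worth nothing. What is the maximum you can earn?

Let r[k] be the best obtainable value from length k. For each k, try every first piece i and keep the best of price[i] + r[k−i].
r[1] = 5
r[2] = 10  (first piece 1, then r[1]=5)
r[3] = 15  (first piece 1, then r[2]=10)
r[4] = 21
r[5] = 26  (first piece 1, then r[4]=21)
r[6] = 31  (first piece 1, then r[5]=26)
r[7] = 36  (first piece 1, then r[6]=31)
One optimal cutting: 4 + 1 + 1 + 1 → $36.

36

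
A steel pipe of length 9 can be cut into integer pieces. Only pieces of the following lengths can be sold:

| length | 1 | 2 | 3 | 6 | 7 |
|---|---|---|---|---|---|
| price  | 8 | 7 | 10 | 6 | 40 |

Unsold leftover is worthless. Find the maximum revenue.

72

Build best[k] bottom-up: best[k] = max over allowed piece i of (p[i] + best[k−i]).
best[1] = 8
best[2] = 16  (first piece 1, then best[1]=8)
best[3] = 24  (first piece 1, then best[2]=16)
best[4] = 32  (first piece 1, then best[3]=24)
best[5] = 40  (first piece 1, then best[4]=32)
best[6] = 48  (first piece 1, then best[5]=40)
best[7] = 56  (first piece 1, then best[6]=48)
best[8] = 64  (first piece 1, then best[7]=56)
best[9] = 72  (first piece 1, then best[8]=64)
One optimal cutting: 1 + 1 + 1 + 1 + 1 + 1 + 1 + 1 + 1 → $72.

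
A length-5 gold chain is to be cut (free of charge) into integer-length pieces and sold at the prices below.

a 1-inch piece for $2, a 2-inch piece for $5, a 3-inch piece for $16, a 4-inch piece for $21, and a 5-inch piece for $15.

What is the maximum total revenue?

23

Consider every possible first cut. R[k] is the best of p[i]+R[k−i] over all sellable i≤k.
R[1] = 2
R[2] = max(2+2, 5+0) = 5
R[3] = max(2+5, 5+2, 16+0) = 16
R[4] = max(2+16, 5+5, 16+2, 21+0) = 21
R[5] = max(2+21, 5+16, 16+5, 21+2, 15+0) = 23
One optimal cutting: 4 + 1 → $21 + $2 = $23.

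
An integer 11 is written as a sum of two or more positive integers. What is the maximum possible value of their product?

54

Let g[k] be the best product for length k (with at least one cut). For each first piece i, the rest contributes max(k−i, g[k−i]).
g[2] = 1*max(1,0) = 1*1 = 1
g[3] = 1*max(2,1) = 1*2 = 2
g[4] = 2*max(2,1) = 2*2 = 4
g[5] = 2*max(3,2) = 2*3 = 6
g[6] = 3*max(3,2) = 3*3 = 9
g[7] = 2*max(5,6) = 2*6 = 12
g[8] = 2*max(6,9) = 2*9 = 18
g[9] = 3*max(6,9) = 3*9 = 27
g[10] = 2*max(8,18) = 2*18 = 36
g[11] = 2*max(9,27) = 2*27 = 54
One optimal split: 3 + 3 + 3 + 2; product 3*3*3*2 = 54.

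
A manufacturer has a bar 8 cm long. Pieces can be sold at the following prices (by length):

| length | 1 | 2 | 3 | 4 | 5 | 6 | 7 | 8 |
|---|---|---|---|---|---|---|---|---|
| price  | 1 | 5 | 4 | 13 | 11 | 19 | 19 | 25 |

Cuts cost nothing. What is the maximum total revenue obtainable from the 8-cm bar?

26

Build R[k] bottom-up: R[k] = max over allowed piece i of (p[i] + R[k−i]).
R[1] = 1
R[2] = max(1+1, 5+0) = 5
R[3] = max(1+5, 5+1, 4+0) = 6
R[4] = max(1+6, 5+5, 4+1, 13+0) = 13
R[5] = max(1+13, 5+6, 4+5, 13+1, 11+0) = 14
R[6] = max(1+14, 5+13, 4+6, 13+5, 11+1, 19+0) = 19
R[7] = max(1+19, 5+14, 4+13, …, 19+1, 19+0) = 20
R[8] = max(1+20, 5+19, 4+14, …, 19+1, 25+0) = 26
One optimal cutting: 4 + 4 → €13 + €13 = €26.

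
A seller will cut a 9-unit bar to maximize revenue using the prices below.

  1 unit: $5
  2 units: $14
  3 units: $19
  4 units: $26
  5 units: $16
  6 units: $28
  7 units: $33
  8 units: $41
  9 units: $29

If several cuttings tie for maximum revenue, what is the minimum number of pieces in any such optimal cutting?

Build r[k] bottom-up: r[k] = max over allowed piece i of (p[i] + r[k−i]).
r[1] = 5
r[2] = max(5+5, 14+0) = 14
r[3] = max(5+14, 14+5, 19+0) = 19
r[4] = max(5+19, 14+14, 19+5, 26+0) = 28
r[5] = max(5+28, 14+19, 19+14, 26+5, 16+0) = 33
r[6] = max(5+33, 14+28, 19+19, 26+14, 16+5, 28+0) = 42
r[7] = max(5+42, 14+33, 19+28, …, 28+5, 33+0) = 47
r[8] = max(5+47, 14+42, 19+33, …, 33+5, 41+0) = 56
r[9] = max(5+56, 14+47, 19+42, …, 41+5, 29+0) = 61
Maximum revenue is $61.
Now minimize piece count subject to staying optimal: for each k, pieces[k] = 1 + min over i with p[i]+r[k−i]=r[k] of pieces[k−i].
pieces[6] = 3
pieces[7] = 3
pieces[8] = 4
pieces[9] = 4

4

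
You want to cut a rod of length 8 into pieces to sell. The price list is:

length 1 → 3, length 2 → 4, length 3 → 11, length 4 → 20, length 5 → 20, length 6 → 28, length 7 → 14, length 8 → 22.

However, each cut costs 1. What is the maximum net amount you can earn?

39

Let r[k] be the best obtainable value from length k. For each k, try every first piece i and keep the best of price[i] + r[k−i] minus the 1 cut fee when i<k.
r[1] = 3
r[2] = 5  (first piece 1, then r[1]=3)
r[3] = 11
r[4] = 20
r[5] = 22  (first piece 1, then r[4]=20)
r[6] = 28
r[7] = 30  (first piece 1, then r[6]=28)
r[8] = 39  (first piece 4, then r[4]=20)
One optimal plan: pieces 4 + 4 (1 cut) → 40 − 1 = 39.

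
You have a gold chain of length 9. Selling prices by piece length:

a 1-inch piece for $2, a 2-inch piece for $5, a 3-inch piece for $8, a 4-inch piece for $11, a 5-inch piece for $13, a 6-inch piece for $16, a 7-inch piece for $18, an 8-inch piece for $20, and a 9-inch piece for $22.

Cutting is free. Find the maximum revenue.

Build v[k] bottom-up: v[k] = max over allowed piece i of (p[i] + v[k−i]).
v[1] = 2
v[2] = 5
v[3] = 8
v[4] = 11
v[5] = 13  (first piece 1, then v[4]=11)
v[6] = 16  (first piece 2, then v[4]=11)
v[7] = 19  (first piece 3, then v[4]=11)
v[8] = 22  (first piece 4, then v[4]=11)
v[9] = 24  (first piece 1, then v[8]=22)
One optimal cutting: 4 + 4 + 1 → $11 + $11 + $2 = $24.

24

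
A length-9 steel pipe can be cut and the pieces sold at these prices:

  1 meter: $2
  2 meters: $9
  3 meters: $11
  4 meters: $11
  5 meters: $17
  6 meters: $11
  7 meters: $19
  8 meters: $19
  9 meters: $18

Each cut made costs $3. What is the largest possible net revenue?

Let net[k] be the best obtainable value from length k. For each k, try every first piece i and keep the best of price[i] + net[k−i] minus the 3 cut fee when i<k.
net[1] = 2
net[2] = max(2+2-3, 9+0) = 9
net[3] = max(2+9-3, 9+2-3, 11+0) = 11
net[4] = max(2+11-3, 9+9-3, 11+2-3, 11+0) = 15
net[5] = max(2+15-3, 9+11-3, 11+9-3, 11+2-3, 17+0) = 17
net[6] = max(2+17-3, 9+15-3, 11+11-3, 11+9-3, 17+2-3, 11+0) = 21
net[7] = max(2+21-3, 9+17-3, 11+15-3, …, 11+2-3, 19+0) = 23
net[8] = max(2+23-3, 9+21-3, 11+17-3, …, 19+2-3, 19+0) = 27
net[9] = max(2+27-3, 9+23-3, 11+21-3, …, 19+2-3, 18+0) = 29
One optimal plan: pieces 3 + 2 + 2 + 2 (3 cuts) → $38 − $9 = $29.

29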